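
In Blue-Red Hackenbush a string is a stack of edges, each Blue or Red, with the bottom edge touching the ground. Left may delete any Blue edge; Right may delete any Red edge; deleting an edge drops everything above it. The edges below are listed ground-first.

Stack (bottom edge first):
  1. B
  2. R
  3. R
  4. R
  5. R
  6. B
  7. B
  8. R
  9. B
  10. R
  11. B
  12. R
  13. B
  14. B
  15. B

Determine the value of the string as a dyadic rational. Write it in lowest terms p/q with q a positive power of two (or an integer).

val_1 [B]  L=[0]  R=[none]  — 1
val_2 [BR]  L=[0]  R=[1]  — 1/2
val_3 [BRR]  L=[0]  R=[1/2; 1]  — 1/4
val_4 [BRRR]  L=[0]  R=[1/4; 1/2; 1]  — 1/8
val_5 [BRRRR]  L=[0]  R=[1/8; 1/4; 1/2; 1]  — 1/16
val_6 [BRRRRB]  L=[0; 1/16]  R=[1/8; 1/4; 1/2; 1]  — 3/32
val_7 [BRRRRBB]  L=[0; 1/16; 3/32]  R=[1/8; 1/4; 1/2; 1]  — 7/64
val_8 [BRRRRBBR]  L=[0; 1/16; 3/32]  R=[7/64; 1/8; 1/4; 1/2; 1]  — 13/128
val_9 [BRRRRBBRB]  L=[0; 1/16; 3/32; 13/128]  R=[7/64; 1/8; 1/4; 1/2; 1]  — 27/256
val_10 [BRRRRBBRBR]  L=[0; 1/16; 3/32; 13/128]  R=[27/256; 7/64; 1/8; 1/4; 1/2; 1]  — 53/512
val_11 [BRRRRBBRBRB]  L=[0; 1/16; 3/32; 13/128; 53/512]  R=[27/256; 7/64; 1/8; 1/4; 1/2; 1]  — 107/1024
val_12 [BRRRRBBRBRBR]  L=[0; 1/16; 3/32; 13/128; 53/512]  R=[107/1024; 27/256; 7/64; 1/8; 1/4; 1/2; 1]  — 213/2048
val_13 [BRRRRBBRBRBRB]  L=[0; 1/16; 3/32; 13/128; 53/512; 213/2048]  R=[107/1024; 27/256; 7/64; 1/8; 1/4; 1/2; 1]  — 427/4096
val_14 [BRRRRBBRBRBRBB]  L=[0; 1/16; 3/32; 13/128; 53/512; 213/2048; 427/4096]  R=[107/1024; 27/256; 7/64; 1/8; 1/4; 1/2; 1]  — 855/8192
val_15 [BRRRRBBRBRBRBBB]  L=[0; 1/16; 3/32; 13/128; 53/512; 213/2048; 427/4096; 855/8192]  R=[107/1024; 27/256; 7/64; 1/8; 1/4; 1/2; 1]  — 1711/16384

1711/16384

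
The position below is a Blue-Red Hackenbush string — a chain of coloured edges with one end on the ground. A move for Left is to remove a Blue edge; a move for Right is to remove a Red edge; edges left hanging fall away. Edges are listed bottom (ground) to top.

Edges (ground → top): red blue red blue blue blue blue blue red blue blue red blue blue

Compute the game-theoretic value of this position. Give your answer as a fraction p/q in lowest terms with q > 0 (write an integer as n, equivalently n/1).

-4169/8192

g_1 [r]  L=[none]  R=[0]  = -1
g_2 [rb]  L=[-1]  R=[0]  = -1/2
g_3 [rbr]  L=[-1]  R=[-1/2 0]  = -3/4
g_4 [rbrb]  L=[-1 -3/4]  R=[-1/2 0]  = -5/8
g_5 [rbrbb]  L=[-1 -3/4 -5/8]  R=[-1/2 0]  = -9/16
g_6 [rbrbbb]  L=[-1 -3/4 -5/8 -9/16]  R=[-1/2 0]  = -17/32
g_7 [rbrbbbb]  L=[-1 -3/4 -5/8 -9/16 -17/32]  R=[-1/2 0]  = -33/64
g_8 [rbrbbbbb]  L=[-1 -3/4 -5/8 -9/16 -17/32 -33/64]  R=[-1/2 0]  = -65/128
g_9 [rbrbbbbbr]  L=[-1 -3/4 -5/8 -9/16 -17/32 -33/64]  R=[-65/128 -1/2 0]  = -131/256
g_10 [rbrbbbbbrb]  L=[-1 -3/4 -5/8 -9/16 -17/32 -33/64 -131/256]  R=[-65/128 -1/2 0]  = -261/512
g_11 [rbrbbbbbrbb]  L=[-1 -3/4 -5/8 -9/16 -17/32 -33/64 -131/256 -261/512]  R=[-65/128 -1/2 0]  = -521/1024
g_12 [rbrbbbbbrbbr]  L=[-1 -3/4 -5/8 -9/16 -17/32 -33/64 -131/256 -261/512]  R=[-521/1024 -65/128 -1/2 0]  = -1043/2048
g_13 [rbrbbbbbrbbrb]  L=[-1 -3/4 -5/8 -9/16 -17/32 -33/64 -131/256 -261/512 -1043/2048]  R=[-521/1024 -65/128 -1/2 0]  = -2085/4096
g_14 [rbrbbbbbrbbrbb]  L=[-1 -3/4 -5/8 -9/16 -17/32 -33/64 -131/256 -261/512 -1043/2048 -2085/4096]  R=[-521/1024 -65/128 -1/2 0]  = -4169/8192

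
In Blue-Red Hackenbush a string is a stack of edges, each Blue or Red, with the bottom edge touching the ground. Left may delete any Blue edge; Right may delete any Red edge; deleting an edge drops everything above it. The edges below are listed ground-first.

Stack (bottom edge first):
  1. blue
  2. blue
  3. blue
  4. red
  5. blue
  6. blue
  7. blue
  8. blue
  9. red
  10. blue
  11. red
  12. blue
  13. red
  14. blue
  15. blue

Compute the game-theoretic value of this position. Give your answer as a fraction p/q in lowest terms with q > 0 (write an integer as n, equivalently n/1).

12119/4096

1 of 15 · b · max L 0 · min R +∞ = 1
2 of 15 · bb · max L 1 · min R +∞ = 2
3 of 15 · bbb · max L 2 · min R +∞ = 3
4 of 15 · bbbr · max L 2 · min R 3 = 5/2
5 of 15 · bbbrb · max L 5/2 · min R 3 = 11/4
6 of 15 · bbbrbb · max L 11/4 · min R 3 = 23/8
7 of 15 · bbbrbbb · max L 23/8 · min R 3 = 47/16
8 of 15 · bbbrbbbb · max L 47/16 · min R 3 = 95/32
9 of 15 · bbbrbbbbr · max L 47/16 · min R 95/32 = 189/64
10 of 15 · bbbrbbbbrb · max L 189/64 · min R 95/32 = 379/128
11 of 15 · bbbrbbbbrbr · max L 189/64 · min R 379/128 = 757/256
12 of 15 · bbbrbbbbrbrb · max L 757/256 · min R 379/128 = 1515/512
13 of 15 · bbbrbbbbrbrbr · max L 757/256 · min R 1515/512 = 3029/1024
14 of 15 · bbbrbbbbrbrbrb · max L 3029/1024 · min R 1515/512 = 6059/2048
15 of 15 · bbbrbbbbrbrbrbb · max L 6059/2048 · min R 1515/512 = 12119/4096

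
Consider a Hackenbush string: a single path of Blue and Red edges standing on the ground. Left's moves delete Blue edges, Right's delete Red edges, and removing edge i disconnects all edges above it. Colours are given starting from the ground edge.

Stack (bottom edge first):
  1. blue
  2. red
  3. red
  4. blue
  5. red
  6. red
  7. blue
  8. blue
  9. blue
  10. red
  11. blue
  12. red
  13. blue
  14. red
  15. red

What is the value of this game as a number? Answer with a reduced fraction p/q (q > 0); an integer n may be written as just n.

5033/16384

Prefix values for blue red red blue red red blue blue blue red blue red blue red red via {L|R} + simplicity:
value(b) = { 0 | — } gives 1
value(br) = { 0 | 1 } gives 1/2
value(brr) = { 0 | 1/2,1 } gives 1/4
value(brrb) = { 0,1/4 | 1/2,1 } gives 3/8
value(brrbr) = { 0,1/4 | 3/8,1/2,1 } gives 5/16
value(brrbrr) = { 0,1/4 | 5/16,3/8,1/2,1 } gives 9/32
value(brrbrrb) = { 0,1/4,9/32 | 5/16,3/8,1/2,1 } gives 19/64
value(brrbrrbb) = { 0,1/4,9/32,19/64 | 5/16,3/8,1/2,1 } gives 39/128
value(brrbrrbbb) = { 0,1/4,9/32,19/64,39/128 | 5/16,3/8,1/2,1 } gives 79/256
value(brrbrrbbbr) = { 0,1/4,9/32,19/64,39/128 | 79/256,5/16,3/8,1/2,1 } gives 157/512
value(brrbrrbbbrb) = { 0,1/4,9/32,19/64,39/128,157/512 | 79/256,5/16,3/8,1/2,1 } gives 315/1024
value(brrbrrbbbrbr) = { 0,1/4,9/32,19/64,39/128,157/512 | 315/1024,79/256,5/16,3/8,1/2,1 } gives 629/2048
value(brrbrrbbbrbrb) = { 0,1/4,9/32,19/64,39/128,157/512,629/2048 | 315/1024,79/256,5/16,3/8,1/2,1 } gives 1259/4096
value(brrbrrbbbrbrbr) = { 0,1/4,9/32,19/64,39/128,157/512,629/2048 | 1259/4096,315/1024,79/256,5/16,3/8,1/2,1 } gives 2517/8192
value(brrbrrbbbrbrbrr) = { 0,1/4,9/32,19/64,39/128,157/512,629/2048 | 2517/8192,1259/4096,315/1024,79/256,5/16,3/8,1/2,1 } gives 5033/16384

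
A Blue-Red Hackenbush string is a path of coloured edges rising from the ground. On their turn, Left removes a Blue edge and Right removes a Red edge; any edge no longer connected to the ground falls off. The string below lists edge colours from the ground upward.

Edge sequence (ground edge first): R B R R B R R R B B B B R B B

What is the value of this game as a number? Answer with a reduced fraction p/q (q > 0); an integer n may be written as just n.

-14089/16384

Build val(s[:k]) for k = 1..15, string s = R B R R B R R R B B B B R B B.
edge 1 of 15 (R): { · | 0 } -> -1
edge 2 of 15 (B): { -1 | 0 } -> -1/2
edge 3 of 15 (R): { -1 | -1/2, 0 } -> -3/4
edge 4 of 15 (R): { -1 | -3/4, -1/2, 0 } -> -7/8
edge 5 of 15 (B): { -1, -7/8 | -3/4, -1/2, 0 } -> -13/16
edge 6 of 15 (R): { -1, -7/8 | -13/16, -3/4, -1/2, 0 } -> -27/32
edge 7 of 15 (R): { -1, -7/8 | -27/32, -13/16, -3/4, -1/2, 0 } -> -55/64
edge 8 of 15 (R): { -1, -7/8 | -55/64, -27/32, -13/16, -3/4, -1/2, 0 } -> -111/128
edge 9 of 15 (B): { -1, -7/8, -111/128 | -55/64, -27/32, -13/16, -3/4, -1/2, 0 } -> -221/256
edge 10 of 15 (B): { -1, -7/8, -111/128, -221/256 | -55/64, -27/32, -13/16, -3/4, -1/2, 0 } -> -441/512
edge 11 of 15 (B): { -1, -7/8, -111/128, -221/256, -441/512 | -55/64, -27/32, -13/16, -3/4, -1/2, 0 } -> -881/1024
edge 12 of 15 (B): { -1, -7/8, -111/128, -221/256, -441/512, -881/1024 | -55/64, -27/32, -13/16, -3/4, -1/2, 0 } -> -1761/2048
edge 13 of 15 (R): { -1, -7/8, -111/128, -221/256, -441/512, -881/1024 | -1761/2048, -55/64, -27/32, -13/16, -3/4, -1/2, 0 } -> -3523/4096
edge 14 of 15 (B): { -1, -7/8, -111/128, -221/256, -441/512, -881/1024, -3523/4096 | -1761/2048, -55/64, -27/32, -13/16, -3/4, -1/2, 0 } -> -7045/8192
edge 15 of 15 (B): { -1, -7/8, -111/128, -221/256, -441/512, -881/1024, -3523/4096, -7045/8192 | -1761/2048, -55/64, -27/32, -13/16, -3/4, -1/2, 0 } -> -14089/16384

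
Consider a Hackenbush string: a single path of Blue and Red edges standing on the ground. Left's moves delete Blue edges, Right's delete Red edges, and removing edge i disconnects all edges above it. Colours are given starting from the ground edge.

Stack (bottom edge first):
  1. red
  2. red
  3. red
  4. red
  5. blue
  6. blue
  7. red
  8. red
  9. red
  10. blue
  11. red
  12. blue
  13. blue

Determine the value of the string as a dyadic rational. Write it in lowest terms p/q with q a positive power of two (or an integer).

-1769/512

Prefix values for red red red red blue blue red red red blue red blue blue via {L|R} + simplicity:
v(r) = { (no moves) | 0 } => -1
v(rr) = { (no moves) | -1; 0 } => -2
v(rrr) = { (no moves) | -2; -1; 0 } => -3
v(rrrr) = { (no moves) | -3; -2; -1; 0 } => -4
v(rrrrb) = { -4 | -3; -2; -1; 0 } => -7/2
v(rrrrbb) = { -4; -7/2 | -3; -2; -1; 0 } => -13/4
v(rrrrbbr) = { -4; -7/2 | -13/4; -3; -2; -1; 0 } => -27/8
v(rrrrbbrr) = { -4; -7/2 | -27/8; -13/4; -3; -2; -1; 0 } => -55/16
v(rrrrbbrrr) = { -4; -7/2 | -55/16; -27/8; -13/4; -3; -2; -1; 0 } => -111/32
v(rrrrbbrrrb) = { -4; -7/2; -111/32 | -55/16; -27/8; -13/4; -3; -2; -1; 0 } => -221/64
v(rrrrbbrrrbr) = { -4; -7/2; -111/32 | -221/64; -55/16; -27/8; -13/4; -3; -2; -1; 0 } => -443/128
v(rrrrbbrrrbrb) = { -4; -7/2; -111/32; -443/128 | -221/64; -55/16; -27/8; -13/4; -3; -2; -1; 0 } => -885/256
v(rrrrbbrrrbrbb) = { -4; -7/2; -111/32; -443/128; -885/256 | -221/64; -55/16; -27/8; -13/4; -3; -2; -1; 0 } => -1769/512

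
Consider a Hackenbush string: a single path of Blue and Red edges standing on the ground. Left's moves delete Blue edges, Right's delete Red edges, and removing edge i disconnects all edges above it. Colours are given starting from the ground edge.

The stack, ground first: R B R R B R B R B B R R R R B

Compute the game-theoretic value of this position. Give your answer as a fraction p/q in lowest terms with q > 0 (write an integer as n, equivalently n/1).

R: Left { — }, Right { 0 } => simplest -1
RB: Left { -1 }, Right { 0 } => simplest -1/2
RBR: Left { -1 }, Right { -1/2,0 } => simplest -3/4
RBRR: Left { -1 }, Right { -3/4,-1/2,0 } => simplest -7/8
RBRRB: Left { -1,-7/8 }, Right { -3/4,-1/2,0 } => simplest -13/16
RBRRBR: Left { -1,-7/8 }, Right { -13/16,-3/4,-1/2,0 } => simplest -27/32
RBRRBRB: Left { -1,-7/8,-27/32 }, Right { -13/16,-3/4,-1/2,0 } => simplest -53/64
RBRRBRBR: Left { -1,-7/8,-27/32 }, Right { -53/64,-13/16,-3/4,-1/2,0 } => simplest -107/128
RBRRBRBRB: Left { -1,-7/8,-27/32,-107/128 }, Right { -53/64,-13/16,-3/4,-1/2,0 } => simplest -213/256
RBRRBRBRBB: Left { -1,-7/8,-27/32,-107/128,-213/256 }, Right { -53/64,-13/16,-3/4,-1/2,0 } => simplest -425/512
RBRRBRBRBBR: Left { -1,-7/8,-27/32,-107/128,-213/256 }, Right { -425/512,-53/64,-13/16,-3/4,-1/2,0 } => simplest -851/1024
RBRRBRBRBBRR: Left { -1,-7/8,-27/32,-107/128,-213/256 }, Right { -851/1024,-425/512,-53/64,-13/16,-3/4,-1/2,0 } => simplest -1703/2048
RBRRBRBRBBRRR: Left { -1,-7/8,-27/32,-107/128,-213/256 }, Right { -1703/2048,-851/1024,-425/512,-53/64,-13/16,-3/4,-1/2,0 } => simplest -3407/4096
RBRRBRBRBBRRRR: Left { -1,-7/8,-27/32,-107/128,-213/256 }, Right { -3407/4096,-1703/2048,-851/1024,-425/512,-53/64,-13/16,-3/4,-1/2,0 } => simplest -6815/8192
RBRRBRBRBBRRRRB: Left { -1,-7/8,-27/32,-107/128,-213/256,-6815/8192 }, Right { -3407/4096,-1703/2048,-851/1024,-425/512,-53/64,-13/16,-3/4,-1/2,0 } => simplest -13629/16384

-13629/16384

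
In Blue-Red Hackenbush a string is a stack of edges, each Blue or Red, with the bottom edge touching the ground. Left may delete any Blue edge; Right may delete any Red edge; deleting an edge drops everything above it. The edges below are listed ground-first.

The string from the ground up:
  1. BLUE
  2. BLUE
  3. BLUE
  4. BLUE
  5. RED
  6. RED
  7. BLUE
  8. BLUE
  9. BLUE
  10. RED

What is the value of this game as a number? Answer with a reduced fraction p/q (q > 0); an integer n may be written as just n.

221/64

G_1 [B]  L=[0]  R=[·]  ⇒ 1
G_2 [BB]  L=[0 1]  R=[·]  ⇒ 2
G_3 [BBB]  L=[0 1 2]  R=[·]  ⇒ 3
G_4 [BBBB]  L=[0 1 2 3]  R=[·]  ⇒ 4
G_5 [BBBBR]  L=[0 1 2 3]  R=[4]  ⇒ 7/2
G_6 [BBBBRR]  L=[0 1 2 3]  R=[7/2 4]  ⇒ 13/4
G_7 [BBBBRRB]  L=[0 1 2 3 13/4]  R=[7/2 4]  ⇒ 27/8
G_8 [BBBBRRBB]  L=[0 1 2 3 13/4 27/8]  R=[7/2 4]  ⇒ 55/16
G_9 [BBBBRRBBB]  L=[0 1 2 3 13/4 27/8 55/16]  R=[7/2 4]  ⇒ 111/32
G_10 [BBBBRRBBBR]  L=[0 1 2 3 13/4 27/8 55/16]  R=[111/32 7/2 4]  ⇒ 221/64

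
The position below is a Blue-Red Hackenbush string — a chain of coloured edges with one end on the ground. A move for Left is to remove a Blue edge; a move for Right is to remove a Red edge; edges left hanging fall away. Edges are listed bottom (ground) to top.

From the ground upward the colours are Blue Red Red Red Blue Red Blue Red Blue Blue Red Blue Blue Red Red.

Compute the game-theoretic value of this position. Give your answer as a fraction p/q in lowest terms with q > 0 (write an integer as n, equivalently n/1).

2777/16384

Build g(s[:k]) for k = 1..15, string s = Blue Red Red Red Blue Red Blue Red Blue Blue Red Blue Blue Red Red.
edge 1 of 15 (Blue): { 0 | (no moves) } so 1
edge 2 of 15 (Red): { 0 | 1 } so 1/2
edge 3 of 15 (Red): { 0 | 1/2,1 } so 1/4
edge 4 of 15 (Red): { 0 | 1/4,1/2,1 } so 1/8
edge 5 of 15 (Blue): { 0,1/8 | 1/4,1/2,1 } so 3/16
edge 6 of 15 (Red): { 0,1/8 | 3/16,1/4,1/2,1 } so 5/32
edge 7 of 15 (Blue): { 0,1/8,5/32 | 3/16,1/4,1/2,1 } so 11/64
edge 8 of 15 (Red): { 0,1/8,5/32 | 11/64,3/16,1/4,1/2,1 } so 21/128
edge 9 of 15 (Blue): { 0,1/8,5/32,21/128 | 11/64,3/16,1/4,1/2,1 } so 43/256
edge 10 of 15 (Blue): { 0,1/8,5/32,21/128,43/256 | 11/64,3/16,1/4,1/2,1 } so 87/512
edge 11 of 15 (Red): { 0,1/8,5/32,21/128,43/256 | 87/512,11/64,3/16,1/4,1/2,1 } so 173/1024
edge 12 of 15 (Blue): { 0,1/8,5/32,21/128,43/256,173/1024 | 87/512,11/64,3/16,1/4,1/2,1 } so 347/2048
edge 13 of 15 (Blue): { 0,1/8,5/32,21/128,43/256,173/1024,347/2048 | 87/512,11/64,3/16,1/4,1/2,1 } so 695/4096
edge 14 of 15 (Red): { 0,1/8,5/32,21/128,43/256,173/1024,347/2048 | 695/4096,87/512,11/64,3/16,1/4,1/2,1 } so 1389/8192
edge 15 of 15 (Red): { 0,1/8,5/32,21/128,43/256,173/1024,347/2048 | 1389/8192,695/4096,87/512,11/64,3/16,1/4,1/2,1 } so 2777/16384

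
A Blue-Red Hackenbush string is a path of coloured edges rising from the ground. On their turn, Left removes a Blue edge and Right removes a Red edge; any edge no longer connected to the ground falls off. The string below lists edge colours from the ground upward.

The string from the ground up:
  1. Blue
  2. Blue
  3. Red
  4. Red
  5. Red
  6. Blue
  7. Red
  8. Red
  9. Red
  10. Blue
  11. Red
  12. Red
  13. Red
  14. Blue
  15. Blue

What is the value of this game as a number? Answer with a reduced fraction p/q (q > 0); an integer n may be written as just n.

9287/8192

Build v(s[:k]) for k = 1..15, string s = Blue Blue Red Red Red Blue Red Red Red Blue Red Red Red Blue Blue.
edge 1 of 15 (Blue): { 0 | ∅ } => 1
edge 2 of 15 (Blue): { 0, 1 | ∅ } => 2
edge 3 of 15 (Red): { 0, 1 | 2 } => 3/2
edge 4 of 15 (Red): { 0, 1 | 3/2, 2 } => 5/4
edge 5 of 15 (Red): { 0, 1 | 5/4, 3/2, 2 } => 9/8
edge 6 of 15 (Blue): { 0, 1, 9/8 | 5/4, 3/2, 2 } => 19/16
edge 7 of 15 (Red): { 0, 1, 9/8 | 19/16, 5/4, 3/2, 2 } => 37/32
edge 8 of 15 (Red): { 0, 1, 9/8 | 37/32, 19/16, 5/4, 3/2, 2 } => 73/64
edge 9 of 15 (Red): { 0, 1, 9/8 | 73/64, 37/32, 19/16, 5/4, 3/2, 2 } => 145/128
edge 10 of 15 (Blue): { 0, 1, 9/8, 145/128 | 73/64, 37/32, 19/16, 5/4, 3/2, 2 } => 291/256
edge 11 of 15 (Red): { 0, 1, 9/8, 145/128 | 291/256, 73/64, 37/32, 19/16, 5/4, 3/2, 2 } => 581/512
edge 12 of 15 (Red): { 0, 1, 9/8, 145/128 | 581/512, 291/256, 73/64, 37/32, 19/16, 5/4, 3/2, 2 } => 1161/1024
edge 13 of 15 (Red): { 0, 1, 9/8, 145/128 | 1161/1024, 581/512, 291/256, 73/64, 37/32, 19/16, 5/4, 3/2, 2 } => 2321/2048
edge 14 of 15 (Blue): { 0, 1, 9/8, 145/128, 2321/2048 | 1161/1024, 581/512, 291/256, 73/64, 37/32, 19/16, 5/4, 3/2, 2 } => 4643/4096
edge 15 of 15 (Blue): { 0, 1, 9/8, 145/128, 2321/2048, 4643/4096 | 1161/1024, 581/512, 291/256, 73/64, 37/32, 19/16, 5/4, 3/2, 2 } => 9287/8192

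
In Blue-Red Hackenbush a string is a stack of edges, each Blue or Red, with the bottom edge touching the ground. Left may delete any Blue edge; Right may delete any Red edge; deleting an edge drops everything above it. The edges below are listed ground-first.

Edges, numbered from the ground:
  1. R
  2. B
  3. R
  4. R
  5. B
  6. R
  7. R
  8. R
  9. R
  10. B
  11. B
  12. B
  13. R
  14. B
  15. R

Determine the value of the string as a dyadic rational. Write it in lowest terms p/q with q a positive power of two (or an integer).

Prefix values for R B R R B R R R R B B B R B R via {L|R} + simplicity:
step 1: add R to get R; options L={ ∅ } R={ 0 } → -1
step 2: add B to get RB; options L={ -1 } R={ 0 } → -1/2
step 3: add R to get RBR; options L={ -1 } R={ -1/2, 0 } → -3/4
step 4: add R to get RBRR; options L={ -1 } R={ -3/4, -1/2, 0 } → -7/8
step 5: add B to get RBRRB; options L={ -1, -7/8 } R={ -3/4, -1/2, 0 } → -13/16
step 6: add R to get RBRRBR; options L={ -1, -7/8 } R={ -13/16, -3/4, -1/2, 0 } → -27/32
step 7: add R to get RBRRBRR; options L={ -1, -7/8 } R={ -27/32, -13/16, -3/4, -1/2, 0 } → -55/64
step 8: add R to get RBRRBRRR; options L={ -1, -7/8 } R={ -55/64, -27/32, -13/16, -3/4, -1/2, 0 } → -111/128
step 9: add R to get RBRRBRRRR; options L={ -1, -7/8 } R={ -111/128, -55/64, -27/32, -13/16, -3/4, -1/2, 0 } → -223/256
step 10: add B to get RBRRBRRRRB; options L={ -1, -7/8, -223/256 } R={ -111/128, -55/64, -27/32, -13/16, -3/4, -1/2, 0 } → -445/512
step 11: add B to get RBRRBRRRRBB; options L={ -1, -7/8, -223/256, -445/512 } R={ -111/128, -55/64, -27/32, -13/16, -3/4, -1/2, 0 } → -889/1024
step 12: add B to get RBRRBRRRRBBB; options L={ -1, -7/8, -223/256, -445/512, -889/1024 } R={ -111/128, -55/64, -27/32, -13/16, -3/4, -1/2, 0 } → -1777/2048
step 13: add R to get RBRRBRRRRBBBR; options L={ -1, -7/8, -223/256, -445/512, -889/1024 } R={ -1777/2048, -111/128, -55/64, -27/32, -13/16, -3/4, -1/2, 0 } → -3555/4096
step 14: add B to get RBRRBRRRRBBBRB; options L={ -1, -7/8, -223/256, -445/512, -889/1024, -3555/4096 } R={ -1777/2048, -111/128, -55/64, -27/32, -13/16, -3/4, -1/2, 0 } → -7109/8192
step 15: add R to get RBRRBRRRRBBBRBR; options L={ -1, -7/8, -223/256, -445/512, -889/1024, -3555/4096 } R={ -7109/8192, -1777/2048, -111/128, -55/64, -27/32, -13/16, -3/4, -1/2, 0 } → -14219/16384

-14219/16384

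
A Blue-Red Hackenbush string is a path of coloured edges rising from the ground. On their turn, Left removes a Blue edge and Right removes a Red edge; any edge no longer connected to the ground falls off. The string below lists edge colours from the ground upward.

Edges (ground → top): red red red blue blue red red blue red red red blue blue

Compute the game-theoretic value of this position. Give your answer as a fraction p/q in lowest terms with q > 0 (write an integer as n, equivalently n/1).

-2489/1024

val(r) = { none | 0 } = -1
val(rr) = { none | -1 0 } = -2
val(rrr) = { none | -2 -1 0 } = -3
val(rrrb) = { -3 | -2 -1 0 } = -5/2
val(rrrbb) = { -3 -5/2 | -2 -1 0 } = -9/4
val(rrrbbr) = { -3 -5/2 | -9/4 -2 -1 0 } = -19/8
val(rrrbbrr) = { -3 -5/2 | -19/8 -9/4 -2 -1 0 } = -39/16
val(rrrbbrrb) = { -3 -5/2 -39/16 | -19/8 -9/4 -2 -1 0 } = -77/32
val(rrrbbrrbr) = { -3 -5/2 -39/16 | -77/32 -19/8 -9/4 -2 -1 0 } = -155/64
val(rrrbbrrbrr) = { -3 -5/2 -39/16 | -155/64 -77/32 -19/8 -9/4 -2 -1 0 } = -311/128
val(rrrbbrrbrrr) = { -3 -5/2 -39/16 | -311/128 -155/64 -77/32 -19/8 -9/4 -2 -1 0 } = -623/256
val(rrrbbrrbrrrb) = { -3 -5/2 -39/16 -623/256 | -311/128 -155/64 -77/32 -19/8 -9/4 -2 -1 0 } = -1245/512
val(rrrbbrrbrrrbb) = { -3 -5/2 -39/16 -623/256 -1245/512 | -311/128 -155/64 -77/32 -19/8 -9/4 -2 -1 0 } = -2489/1024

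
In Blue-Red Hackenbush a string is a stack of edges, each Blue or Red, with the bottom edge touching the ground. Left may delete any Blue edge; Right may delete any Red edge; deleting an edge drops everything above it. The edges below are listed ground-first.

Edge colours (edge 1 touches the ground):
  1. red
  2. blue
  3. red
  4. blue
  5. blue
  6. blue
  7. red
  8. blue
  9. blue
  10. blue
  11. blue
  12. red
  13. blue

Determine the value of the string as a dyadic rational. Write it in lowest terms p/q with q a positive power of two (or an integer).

-2181/4096

g(r) = { ∅ | 0 } gives -1
g(rb) = { -1 | 0 } gives -1/2
g(rbr) = { -1 | -1/2,0 } gives -3/4
g(rbrb) = { -1,-3/4 | -1/2,0 } gives -5/8
g(rbrbb) = { -1,-3/4,-5/8 | -1/2,0 } gives -9/16
g(rbrbbb) = { -1,-3/4,-5/8,-9/16 | -1/2,0 } gives -17/32
g(rbrbbbr) = { -1,-3/4,-5/8,-9/16 | -17/32,-1/2,0 } gives -35/64
g(rbrbbbrb) = { -1,-3/4,-5/8,-9/16,-35/64 | -17/32,-1/2,0 } gives -69/128
g(rbrbbbrbb) = { -1,-3/4,-5/8,-9/16,-35/64,-69/128 | -17/32,-1/2,0 } gives -137/256
g(rbrbbbrbbb) = { -1,-3/4,-5/8,-9/16,-35/64,-69/128,-137/256 | -17/32,-1/2,0 } gives -273/512
g(rbrbbbrbbbb) = { -1,-3/4,-5/8,-9/16,-35/64,-69/128,-137/256,-273/512 | -17/32,-1/2,0 } gives -545/1024
g(rbrbbbrbbbbr) = { -1,-3/4,-5/8,-9/16,-35/64,-69/128,-137/256,-273/512 | -545/1024,-17/32,-1/2,0 } gives -1091/2048
g(rbrbbbrbbbbrb) = { -1,-3/4,-5/8,-9/16,-35/64,-69/128,-137/256,-273/512,-1091/2048 | -545/1024,-17/32,-1/2,0 } gives -2181/4096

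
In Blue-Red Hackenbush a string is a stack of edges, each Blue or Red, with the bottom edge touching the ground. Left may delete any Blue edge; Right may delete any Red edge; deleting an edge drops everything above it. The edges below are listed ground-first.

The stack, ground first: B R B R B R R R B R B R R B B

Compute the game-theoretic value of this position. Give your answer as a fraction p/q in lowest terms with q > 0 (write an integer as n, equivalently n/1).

1 of 15 · B · max L 0 · min R +∞ gives 1
2 of 15 · BR · max L 0 · min R 1 gives 1/2
3 of 15 · BRB · max L 1/2 · min R 1 gives 3/4
4 of 15 · BRBR · max L 1/2 · min R 3/4 gives 5/8
5 of 15 · BRBRB · max L 5/8 · min R 3/4 gives 11/16
6 of 15 · BRBRBR · max L 5/8 · min R 11/16 gives 21/32
7 of 15 · BRBRBRR · max L 5/8 · min R 21/32 gives 41/64
8 of 15 · BRBRBRRR · max L 5/8 · min R 41/64 gives 81/128
9 of 15 · BRBRBRRRB · max L 81/128 · min R 41/64 gives 163/256
10 of 15 · BRBRBRRRBR · max L 81/128 · min R 163/256 gives 325/512
11 of 15 · BRBRBRRRBRB · max L 325/512 · min R 163/256 gives 651/1024
12 of 15 · BRBRBRRRBRBR · max L 325/512 · min R 651/1024 gives 1301/2048
13 of 15 · BRBRBRRRBRBRR · max L 325/512 · min R 1301/2048 gives 2601/4096
14 of 15 · BRBRBRRRBRBRRB · max L 2601/4096 · min R 1301/2048 gives 5203/8192
15 of 15 · BRBRBRRRBRBRRBB · max L 5203/8192 · min R 1301/2048 gives 10407/16384

10407/16384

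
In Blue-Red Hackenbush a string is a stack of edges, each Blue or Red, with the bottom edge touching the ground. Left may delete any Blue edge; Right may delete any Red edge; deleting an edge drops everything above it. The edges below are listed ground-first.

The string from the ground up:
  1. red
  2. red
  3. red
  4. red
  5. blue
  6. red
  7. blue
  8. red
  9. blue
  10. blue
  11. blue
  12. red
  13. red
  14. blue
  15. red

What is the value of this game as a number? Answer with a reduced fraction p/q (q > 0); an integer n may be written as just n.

Prefix values for red red red red blue red blue red blue blue blue red red blue red via {L|R} + simplicity:
edge 1 of 15 (red): { · | 0 } — -1
edge 2 of 15 (red): { · | -1,0 } — -2
edge 3 of 15 (red): { · | -2,-1,0 } — -3
edge 4 of 15 (red): { · | -3,-2,-1,0 } — -4
edge 5 of 15 (blue): { -4 | -3,-2,-1,0 } — -7/2
edge 6 of 15 (red): { -4 | -7/2,-3,-2,-1,0 } — -15/4
edge 7 of 15 (blue): { -4,-15/4 | -7/2,-3,-2,-1,0 } — -29/8
edge 8 of 15 (red): { -4,-15/4 | -29/8,-7/2,-3,-2,-1,0 } — -59/16
edge 9 of 15 (blue): { -4,-15/4,-59/16 | -29/8,-7/2,-3,-2,-1,0 } — -117/32
edge 10 of 15 (blue): { -4,-15/4,-59/16,-117/32 | -29/8,-7/2,-3,-2,-1,0 } — -233/64
edge 11 of 15 (blue): { -4,-15/4,-59/16,-117/32,-233/64 | -29/8,-7/2,-3,-2,-1,0 } — -465/128
edge 12 of 15 (red): { -4,-15/4,-59/16,-117/32,-233/64 | -465/128,-29/8,-7/2,-3,-2,-1,0 } — -931/256
edge 13 of 15 (red): { -4,-15/4,-59/16,-117/32,-233/64 | -931/256,-465/128,-29/8,-7/2,-3,-2,-1,0 } — -1863/512
edge 14 of 15 (blue): { -4,-15/4,-59/16,-117/32,-233/64,-1863/512 | -931/256,-465/128,-29/8,-7/2,-3,-2,-1,0 } — -3725/1024
edge 15 of 15 (red): { -4,-15/4,-59/16,-117/32,-233/64,-1863/512 | -3725/1024,-931/256,-465/128,-29/8,-7/2,-3,-2,-1,0 } — -7451/2048

-7451/2048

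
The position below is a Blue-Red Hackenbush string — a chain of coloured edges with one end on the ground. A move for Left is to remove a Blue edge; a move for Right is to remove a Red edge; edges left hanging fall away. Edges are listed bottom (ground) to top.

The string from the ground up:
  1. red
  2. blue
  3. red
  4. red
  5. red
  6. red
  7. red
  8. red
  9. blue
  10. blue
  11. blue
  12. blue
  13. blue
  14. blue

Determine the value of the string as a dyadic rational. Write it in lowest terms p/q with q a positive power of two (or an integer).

Prefix values for red blue red red red red red red blue blue blue blue blue blue via {L|R} + simplicity:
val_1 [r]  L=[∅]  R=[0]  -> -1
val_2 [rb]  L=[-1]  R=[0]  -> -1/2
val_3 [rbr]  L=[-1]  R=[-1/2; 0]  -> -3/4
val_4 [rbrr]  L=[-1]  R=[-3/4; -1/2; 0]  -> -7/8
val_5 [rbrrr]  L=[-1]  R=[-7/8; -3/4; -1/2; 0]  -> -15/16
val_6 [rbrrrr]  L=[-1]  R=[-15/16; -7/8; -3/4; -1/2; 0]  -> -31/32
val_7 [rbrrrrr]  L=[-1]  R=[-31/32; -15/16; -7/8; -3/4; -1/2; 0]  -> -63/64
val_8 [rbrrrrrr]  L=[-1]  R=[-63/64; -31/32; -15/16; -7/8; -3/4; -1/2; 0]  -> -127/128
val_9 [rbrrrrrrb]  L=[-1; -127/128]  R=[-63/64; -31/32; -15/16; -7/8; -3/4; -1/2; 0]  -> -253/256
val_10 [rbrrrrrrbb]  L=[-1; -127/128; -253/256]  R=[-63/64; -31/32; -15/16; -7/8; -3/4; -1/2; 0]  -> -505/512
val_11 [rbrrrrrrbbb]  L=[-1; -127/128; -253/256; -505/512]  R=[-63/64; -31/32; -15/16; -7/8; -3/4; -1/2; 0]  -> -1009/1024
val_12 [rbrrrrrrbbbb]  L=[-1; -127/128; -253/256; -505/512; -1009/1024]  R=[-63/64; -31/32; -15/16; -7/8; -3/4; -1/2; 0]  -> -2017/2048
val_13 [rbrrrrrrbbbbb]  L=[-1; -127/128; -253/256; -505/512; -1009/1024; -2017/2048]  R=[-63/64; -31/32; -15/16; -7/8; -3/4; -1/2; 0]  -> -4033/4096
val_14 [rbrrrrrrbbbbbb]  L=[-1; -127/128; -253/256; -505/512; -1009/1024; -2017/2048; -4033/4096]  R=[-63/64; -31/32; -15/16; -7/8; -3/4; -1/2; 0]  -> -8065/8192

-8065/8192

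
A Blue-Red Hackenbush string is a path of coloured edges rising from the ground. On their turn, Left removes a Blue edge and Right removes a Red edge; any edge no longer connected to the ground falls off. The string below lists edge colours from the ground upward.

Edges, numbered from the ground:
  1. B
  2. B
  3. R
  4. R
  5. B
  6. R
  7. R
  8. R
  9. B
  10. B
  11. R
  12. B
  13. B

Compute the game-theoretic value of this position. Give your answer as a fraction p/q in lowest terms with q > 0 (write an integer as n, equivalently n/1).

2615/2048

B: Left { 0 }, Right { — } gives simplest 1
BB: Left { 0,1 }, Right { — } gives simplest 2
BBR: Left { 0,1 }, Right { 2 } gives simplest 3/2
BBRR: Left { 0,1 }, Right { 3/2,2 } gives simplest 5/4
BBRRB: Left { 0,1,5/4 }, Right { 3/2,2 } gives simplest 11/8
BBRRBR: Left { 0,1,5/4 }, Right { 11/8,3/2,2 } gives simplest 21/16
BBRRBRR: Left { 0,1,5/4 }, Right { 21/16,11/8,3/2,2 } gives simplest 41/32
BBRRBRRR: Left { 0,1,5/4 }, Right { 41/32,21/16,11/8,3/2,2 } gives simplest 81/64
BBRRBRRRB: Left { 0,1,5/4,81/64 }, Right { 41/32,21/16,11/8,3/2,2 } gives simplest 163/128
BBRRBRRRBB: Left { 0,1,5/4,81/64,163/128 }, Right { 41/32,21/16,11/8,3/2,2 } gives simplest 327/256
BBRRBRRRBBR: Left { 0,1,5/4,81/64,163/128 }, Right { 327/256,41/32,21/16,11/8,3/2,2 } gives simplest 653/512
BBRRBRRRBBRB: Left { 0,1,5/4,81/64,163/128,653/512 }, Right { 327/256,41/32,21/16,11/8,3/2,2 } gives simplest 1307/1024
BBRRBRRRBBRBB: Left { 0,1,5/4,81/64,163/128,653/512,1307/1024 }, Right { 327/256,41/32,21/16,11/8,3/2,2 } gives simplest 2615/2048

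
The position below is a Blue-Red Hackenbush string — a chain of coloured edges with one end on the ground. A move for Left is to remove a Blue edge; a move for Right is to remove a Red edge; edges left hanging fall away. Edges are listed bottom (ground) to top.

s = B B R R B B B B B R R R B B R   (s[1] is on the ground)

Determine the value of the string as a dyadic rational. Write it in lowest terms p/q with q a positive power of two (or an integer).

B: Left { 0 }, Right { · } -> simplest 1
BB: Left { 0, 1 }, Right { · } -> simplest 2
BBR: Left { 0, 1 }, Right { 2 } -> simplest 3/2
BBRR: Left { 0, 1 }, Right { 3/2, 2 } -> simplest 5/4
BBRRB: Left { 0, 1, 5/4 }, Right { 3/2, 2 } -> simplest 11/8
BBRRBB: Left { 0, 1, 5/4, 11/8 }, Right { 3/2, 2 } -> simplest 23/16
BBRRBBB: Left { 0, 1, 5/4, 11/8, 23/16 }, Right { 3/2, 2 } -> simplest 47/32
BBRRBBBB: Left { 0, 1, 5/4, 11/8, 23/16, 47/32 }, Right { 3/2, 2 } -> simplest 95/64
BBRRBBBBB: Left { 0, 1, 5/4, 11/8, 23/16, 47/32, 95/64 }, Right { 3/2, 2 } -> simplest 191/128
BBRRBBBBBR: Left { 0, 1, 5/4, 11/8, 23/16, 47/32, 95/64 }, Right { 191/128, 3/2, 2 } -> simplest 381/256
BBRRBBBBBRR: Left { 0, 1, 5/4, 11/8, 23/16, 47/32, 95/64 }, Right { 381/256, 191/128, 3/2, 2 } -> simplest 761/512
BBRRBBBBBRRR: Left { 0, 1, 5/4, 11/8, 23/16, 47/32, 95/64 }, Right { 761/512, 381/256, 191/128, 3/2, 2 } -> simplest 1521/1024
BBRRBBBBBRRRB: Left { 0, 1, 5/4, 11/8, 23/16, 47/32, 95/64, 1521/1024 }, Right { 761/512, 381/256, 191/128, 3/2, 2 } -> simplest 3043/2048
BBRRBBBBBRRRBB: Left { 0, 1, 5/4, 11/8, 23/16, 47/32, 95/64, 1521/1024, 3043/2048 }, Right { 761/512, 381/256, 191/128, 3/2, 2 } -> simplest 6087/4096
BBRRBBBBBRRRBBR: Left { 0, 1, 5/4, 11/8, 23/16, 47/32, 95/64, 1521/1024, 3043/2048 }, Right { 6087/4096, 761/512, 381/256, 191/128, 3/2, 2 } -> simplest 12173/8192

12173/8192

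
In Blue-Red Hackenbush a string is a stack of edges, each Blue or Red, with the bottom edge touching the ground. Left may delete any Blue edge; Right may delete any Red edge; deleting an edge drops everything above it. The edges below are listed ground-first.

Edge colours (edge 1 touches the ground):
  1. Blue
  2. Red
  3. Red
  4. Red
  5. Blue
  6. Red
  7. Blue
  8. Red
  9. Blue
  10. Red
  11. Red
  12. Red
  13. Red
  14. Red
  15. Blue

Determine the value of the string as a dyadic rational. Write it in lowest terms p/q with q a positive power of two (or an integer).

2691/16384

val_1 [B]  L=[0]  R=[(no moves)]  so 1
val_2 [BR]  L=[0]  R=[1]  so 1/2
val_3 [BRR]  L=[0]  R=[1/2; 1]  so 1/4
val_4 [BRRR]  L=[0]  R=[1/4; 1/2; 1]  so 1/8
val_5 [BRRRB]  L=[0; 1/8]  R=[1/4; 1/2; 1]  so 3/16
val_6 [BRRRBR]  L=[0; 1/8]  R=[3/16; 1/4; 1/2; 1]  so 5/32
val_7 [BRRRBRB]  L=[0; 1/8; 5/32]  R=[3/16; 1/4; 1/2; 1]  so 11/64
val_8 [BRRRBRBR]  L=[0; 1/8; 5/32]  R=[11/64; 3/16; 1/4; 1/2; 1]  so 21/128
val_9 [BRRRBRBRB]  L=[0; 1/8; 5/32; 21/128]  R=[11/64; 3/16; 1/4; 1/2; 1]  so 43/256
val_10 [BRRRBRBRBR]  L=[0; 1/8; 5/32; 21/128]  R=[43/256; 11/64; 3/16; 1/4; 1/2; 1]  so 85/512
val_11 [BRRRBRBRBRR]  L=[0; 1/8; 5/32; 21/128]  R=[85/512; 43/256; 11/64; 3/16; 1/4; 1/2; 1]  so 169/1024
val_12 [BRRRBRBRBRRR]  L=[0; 1/8; 5/32; 21/128]  R=[169/1024; 85/512; 43/256; 11/64; 3/16; 1/4; 1/2; 1]  so 337/2048
val_13 [BRRRBRBRBRRRR]  L=[0; 1/8; 5/32; 21/128]  R=[337/2048; 169/1024; 85/512; 43/256; 11/64; 3/16; 1/4; 1/2; 1]  so 673/4096
val_14 [BRRRBRBRBRRRRR]  L=[0; 1/8; 5/32; 21/128]  R=[673/4096; 337/2048; 169/1024; 85/512; 43/256; 11/64; 3/16; 1/4; 1/2; 1]  so 1345/8192
val_15 [BRRRBRBRBRRRRRB]  L=[0; 1/8; 5/32; 21/128; 1345/8192]  R=[673/4096; 337/2048; 169/1024; 85/512; 43/256; 11/64; 3/16; 1/4; 1/2; 1]  so 2691/16384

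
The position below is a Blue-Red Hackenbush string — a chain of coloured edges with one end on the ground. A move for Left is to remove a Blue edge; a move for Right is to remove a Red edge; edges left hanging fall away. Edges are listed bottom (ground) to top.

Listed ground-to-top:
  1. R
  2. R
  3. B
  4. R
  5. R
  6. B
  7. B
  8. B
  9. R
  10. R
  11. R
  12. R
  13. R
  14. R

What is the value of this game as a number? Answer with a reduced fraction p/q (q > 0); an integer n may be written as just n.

-7295/4096

edge 1 of 14 (R): { ∅ | 0 } = -1
edge 2 of 14 (R): { ∅ | -1 0 } = -2
edge 3 of 14 (B): { -2 | -1 0 } = -3/2
edge 4 of 14 (R): { -2 | -3/2 -1 0 } = -7/4
edge 5 of 14 (R): { -2 | -7/4 -3/2 -1 0 } = -15/8
edge 6 of 14 (B): { -2 -15/8 | -7/4 -3/2 -1 0 } = -29/16
edge 7 of 14 (B): { -2 -15/8 -29/16 | -7/4 -3/2 -1 0 } = -57/32
edge 8 of 14 (B): { -2 -15/8 -29/16 -57/32 | -7/4 -3/2 -1 0 } = -113/64
edge 9 of 14 (R): { -2 -15/8 -29/16 -57/32 | -113/64 -7/4 -3/2 -1 0 } = -227/128
edge 10 of 14 (R): { -2 -15/8 -29/16 -57/32 | -227/128 -113/64 -7/4 -3/2 -1 0 } = -455/256
edge 11 of 14 (R): { -2 -15/8 -29/16 -57/32 | -455/256 -227/128 -113/64 -7/4 -3/2 -1 0 } = -911/512
edge 12 of 14 (R): { -2 -15/8 -29/16 -57/32 | -911/512 -455/256 -227/128 -113/64 -7/4 -3/2 -1 0 } = -1823/1024
edge 13 of 14 (R): { -2 -15/8 -29/16 -57/32 | -1823/1024 -911/512 -455/256 -227/128 -113/64 -7/4 -3/2 -1 0 } = -3647/2048
edge 14 of 14 (R): { -2 -15/8 -29/16 -57/32 | -3647/2048 -1823/1024 -911/512 -455/256 -227/128 -113/64 -7/4 -3/2 -1 0 } = -7295/4096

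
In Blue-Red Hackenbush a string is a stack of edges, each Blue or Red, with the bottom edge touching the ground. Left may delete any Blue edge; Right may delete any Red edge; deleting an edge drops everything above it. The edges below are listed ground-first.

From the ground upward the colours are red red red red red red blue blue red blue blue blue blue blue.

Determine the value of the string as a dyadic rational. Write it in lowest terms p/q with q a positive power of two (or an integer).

Recurse on prefixes of the 14-edge string red red red red red red blue blue red blue blue blue blue blue:
1 of 14 · r · max L −∞ · min R 0 gives -1
2 of 14 · rr · max L −∞ · min R -1 gives -2
3 of 14 · rrr · max L −∞ · min R -2 gives -3
4 of 14 · rrrr · max L −∞ · min R -3 gives -4
5 of 14 · rrrrr · max L −∞ · min R -4 gives -5
6 of 14 · rrrrrr · max L −∞ · min R -5 gives -6
7 of 14 · rrrrrrb · max L -6 · min R -5 gives -11/2
8 of 14 · rrrrrrbb · max L -11/2 · min R -5 gives -21/4
9 of 14 · rrrrrrbbr · max L -11/2 · min R -21/4 gives -43/8
10 of 14 · rrrrrrbbrb · max L -43/8 · min R -21/4 gives -85/16
11 of 14 · rrrrrrbbrbb · max L -85/16 · min R -21/4 gives -169/32
12 of 14 · rrrrrrbbrbbb · max L -169/32 · min R -21/4 gives -337/64
13 of 14 · rrrrrrbbrbbbb · max L -337/64 · min R -21/4 gives -673/128
14 of 14 · rrrrrrbbrbbbbb · max L -673/128 · min R -21/4 gives -1345/256

-1345/256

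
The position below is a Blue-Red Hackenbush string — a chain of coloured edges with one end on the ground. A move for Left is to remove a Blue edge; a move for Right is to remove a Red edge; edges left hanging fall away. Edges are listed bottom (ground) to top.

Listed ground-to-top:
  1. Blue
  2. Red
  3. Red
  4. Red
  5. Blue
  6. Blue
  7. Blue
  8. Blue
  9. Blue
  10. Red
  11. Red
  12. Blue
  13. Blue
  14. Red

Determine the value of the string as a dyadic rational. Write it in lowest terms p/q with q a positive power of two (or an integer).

Build val(s[:k]) for k = 1..14, string s = Blue Red Red Red Blue Blue Blue Blue Blue Red Red Blue Blue Red.
B: Left { 0 }, Right { — } gives simplest 1
BR: Left { 0 }, Right { 1 } gives simplest 1/2
BRR: Left { 0 }, Right { 1/2, 1 } gives simplest 1/4
BRRR: Left { 0 }, Right { 1/4, 1/2, 1 } gives simplest 1/8
BRRRB: Left { 0, 1/8 }, Right { 1/4, 1/2, 1 } gives simplest 3/16
BRRRBB: Left { 0, 1/8, 3/16 }, Right { 1/4, 1/2, 1 } gives simplest 7/32
BRRRBBB: Left { 0, 1/8, 3/16, 7/32 }, Right { 1/4, 1/2, 1 } gives simplest 15/64
BRRRBBBB: Left { 0, 1/8, 3/16, 7/32, 15/64 }, Right { 1/4, 1/2, 1 } gives simplest 31/128
BRRRBBBBB: Left { 0, 1/8, 3/16, 7/32, 15/64, 31/128 }, Right { 1/4, 1/2, 1 } gives simplest 63/256
BRRRBBBBBR: Left { 0, 1/8, 3/16, 7/32, 15/64, 31/128 }, Right { 63/256, 1/4, 1/2, 1 } gives simplest 125/512
BRRRBBBBBRR: Left { 0, 1/8, 3/16, 7/32, 15/64, 31/128 }, Right { 125/512, 63/256, 1/4, 1/2, 1 } gives simplest 249/1024
BRRRBBBBBRRB: Left { 0, 1/8, 3/16, 7/32, 15/64, 31/128, 249/1024 }, Right { 125/512, 63/256, 1/4, 1/2, 1 } gives simplest 499/2048
BRRRBBBBBRRBB: Left { 0, 1/8, 3/16, 7/32, 15/64, 31/128, 249/1024, 499/2048 }, Right { 125/512, 63/256, 1/4, 1/2, 1 } gives simplest 999/4096
BRRRBBBBBRRBBR: Left { 0, 1/8, 3/16, 7/32, 15/64, 31/128, 249/1024, 499/2048 }, Right { 999/4096, 125/512, 63/256, 1/4, 1/2, 1 } gives simplest 1997/8192

1997/8192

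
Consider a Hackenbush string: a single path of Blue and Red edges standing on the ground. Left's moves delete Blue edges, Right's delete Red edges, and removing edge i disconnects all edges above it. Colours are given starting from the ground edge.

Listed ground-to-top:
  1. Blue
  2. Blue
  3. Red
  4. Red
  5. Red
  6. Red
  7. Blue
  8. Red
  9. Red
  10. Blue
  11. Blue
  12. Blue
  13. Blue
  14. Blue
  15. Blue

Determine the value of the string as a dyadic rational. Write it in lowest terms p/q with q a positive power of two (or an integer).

8831/8192

g_1 [B]  L=[0]  R=[·]  — 1
g_2 [BB]  L=[0,1]  R=[·]  — 2
g_3 [BBR]  L=[0,1]  R=[2]  — 3/2
g_4 [BBRR]  L=[0,1]  R=[3/2,2]  — 5/4
g_5 [BBRRR]  L=[0,1]  R=[5/4,3/2,2]  — 9/8
g_6 [BBRRRR]  L=[0,1]  R=[9/8,5/4,3/2,2]  — 17/16
g_7 [BBRRRRB]  L=[0,1,17/16]  R=[9/8,5/4,3/2,2]  — 35/32
g_8 [BBRRRRBR]  L=[0,1,17/16]  R=[35/32,9/8,5/4,3/2,2]  — 69/64
g_9 [BBRRRRBRR]  L=[0,1,17/16]  R=[69/64,35/32,9/8,5/4,3/2,2]  — 137/128
g_10 [BBRRRRBRRB]  L=[0,1,17/16,137/128]  R=[69/64,35/32,9/8,5/4,3/2,2]  — 275/256
g_11 [BBRRRRBRRBB]  L=[0,1,17/16,137/128,275/256]  R=[69/64,35/32,9/8,5/4,3/2,2]  — 551/512
g_12 [BBRRRRBRRBBB]  L=[0,1,17/16,137/128,275/256,551/512]  R=[69/64,35/32,9/8,5/4,3/2,2]  — 1103/1024
g_13 [BBRRRRBRRBBBB]  L=[0,1,17/16,137/128,275/256,551/512,1103/1024]  R=[69/64,35/32,9/8,5/4,3/2,2]  — 2207/2048
g_14 [BBRRRRBRRBBBBB]  L=[0,1,17/16,137/128,275/256,551/512,1103/1024,2207/2048]  R=[69/64,35/32,9/8,5/4,3/2,2]  — 4415/4096
g_15 [BBRRRRBRRBBBBBB]  L=[0,1,17/16,137/128,275/256,551/512,1103/1024,2207/2048,4415/4096]  R=[69/64,35/32,9/8,5/4,3/2,2]  — 8831/8192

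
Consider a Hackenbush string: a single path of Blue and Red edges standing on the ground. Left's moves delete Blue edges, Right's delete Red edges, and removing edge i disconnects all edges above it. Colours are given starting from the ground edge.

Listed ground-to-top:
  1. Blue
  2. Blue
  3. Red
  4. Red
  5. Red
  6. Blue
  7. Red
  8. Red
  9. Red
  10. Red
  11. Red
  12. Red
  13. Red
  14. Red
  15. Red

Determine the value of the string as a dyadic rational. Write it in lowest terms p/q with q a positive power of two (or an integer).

9217/8192

edge 1 of 15 (Blue): { 0 | ∅ } gives 1
edge 2 of 15 (Blue): { 0; 1 | ∅ } gives 2
edge 3 of 15 (Red): { 0; 1 | 2 } gives 3/2
edge 4 of 15 (Red): { 0; 1 | 3/2; 2 } gives 5/4
edge 5 of 15 (Red): { 0; 1 | 5/4; 3/2; 2 } gives 9/8
edge 6 of 15 (Blue): { 0; 1; 9/8 | 5/4; 3/2; 2 } gives 19/16
edge 7 of 15 (Red): { 0; 1; 9/8 | 19/16; 5/4; 3/2; 2 } gives 37/32
edge 8 of 15 (Red): { 0; 1; 9/8 | 37/32; 19/16; 5/4; 3/2; 2 } gives 73/64
edge 9 of 15 (Red): { 0; 1; 9/8 | 73/64; 37/32; 19/16; 5/4; 3/2; 2 } gives 145/128
edge 10 of 15 (Red): { 0; 1; 9/8 | 145/128; 73/64; 37/32; 19/16; 5/4; 3/2; 2 } gives 289/256
edge 11 of 15 (Red): { 0; 1; 9/8 | 289/256; 145/128; 73/64; 37/32; 19/16; 5/4; 3/2; 2 } gives 577/512
edge 12 of 15 (Red): { 0; 1; 9/8 | 577/512; 289/256; 145/128; 73/64; 37/32; 19/16; 5/4; 3/2; 2 } gives 1153/1024
edge 13 of 15 (Red): { 0; 1; 9/8 | 1153/1024; 577/512; 289/256; 145/128; 73/64; 37/32; 19/16; 5/4; 3/2; 2 } gives 2305/2048
edge 14 of 15 (Red): { 0; 1; 9/8 | 2305/2048; 1153/1024; 577/512; 289/256; 145/128; 73/64; 37/32; 19/16; 5/4; 3/2; 2 } gives 4609/4096
edge 15 of 15 (Red): { 0; 1; 9/8 | 4609/4096; 2305/2048; 1153/1024; 577/512; 289/256; 145/128; 73/64; 37/32; 19/16; 5/4; 3/2; 2 } gives 9217/8192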